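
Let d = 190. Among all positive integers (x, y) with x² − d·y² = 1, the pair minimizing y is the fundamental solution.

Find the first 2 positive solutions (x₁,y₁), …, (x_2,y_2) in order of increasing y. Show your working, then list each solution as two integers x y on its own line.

52021 3774
5412368881 392654508

√190 = [13; 1,3,1,1,1,…,3,1,26, …], period ℓ=14 (even) → k=13
step 0: (13, 1)  from 13·(1,0) + (0,1)
step 1: (14, 1)  from 1·(13,1) + (1,0)
…
step 8: (2936, 213)  from 2·(1213,88) + (510,37)
step 9: (4149, 301)  from 1·(2936,213) + (1213,88)
…
step 12: (40787, 2959)  from 3·(11234,815) + (7085,514)
step 13: (52021, 3774)  from 1·(40787,2959) + (11234,815)
(x₁, y₁) = (52021, 3774);  52021² − 190·3774² = 1 ✓
k=2:  x_2 = 52021·52021+190·3774·3774 = 5412368881,  y_2 = 52021·3774+3774·52021 = 392654508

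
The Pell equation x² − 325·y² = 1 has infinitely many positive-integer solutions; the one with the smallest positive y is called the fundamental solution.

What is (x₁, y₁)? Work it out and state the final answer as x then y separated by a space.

649 36

[18; 36] for √325; ℓ=1 ⇒ convergent index 1
k=0  a_k=18  p_k/q_k = 18/1
k=1  a_k=36  p_k/q_k = 649/36
→ (649, 36).  Check: 649²=421201, 325·36²=421200, difference 1.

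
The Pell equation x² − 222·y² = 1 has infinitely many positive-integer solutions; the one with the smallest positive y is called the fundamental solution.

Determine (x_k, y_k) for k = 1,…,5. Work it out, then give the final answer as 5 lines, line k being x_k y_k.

149 10
44401 2980
13231349 888030
3942897601 264629960
1174970253749 78858840050

d=222: √d = [14; 1,8,1,28] (ℓ=4, even), read p_3/q_3
step 0: (14, 1)  from 14·(1,0) + (0,1)
step 1: (15, 1)  from 1·(14,1) + (1,0)
step 2: (134, 9)  from 8·(15,1) + (14,1)
step 3: (149, 10)  from 1·(134,9) + (15,1)
fundamental: x₁=149, y₁=10  (since 22201 − 222·100 = 1)
(149+10√222)^2 = 44401 + 2980√222
(149+10√222)^3 = 13231349 + 888030√222
(149+10√222)^4 = 3942897601 + 264629960√222
(149+10√222)^5 = 1174970253749 + 78858840050√222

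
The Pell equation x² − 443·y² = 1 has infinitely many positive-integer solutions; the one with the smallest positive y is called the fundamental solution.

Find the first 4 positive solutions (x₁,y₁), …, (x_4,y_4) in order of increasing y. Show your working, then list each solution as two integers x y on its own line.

d=443: √d = [21; 21,42] (ℓ=2, even), read p_1/q_1
step 0: (21, 1)  from 21·(1,0) + (0,1)
step 1: (442, 21)  from 21·(21,1) + (1,0)
fundamental: x₁=442, y₁=21  (since 195364 − 443·441 = 1)
(x_2, y_2) = (442·442 + 443·21·21, 442·21 + 21·442) = (390727, 18564)
(x_3, y_3) = (442·390727 + 443·21·18564, 442·18564 + 21·390727) = (345402226, 16410555)
(x_4, y_4) = (442·345402226 + 443·21·16410555, 442·16410555 + 21·345402226) = (305335177057, 14506912056)

442 21
390727 18564
345402226 16410555
305335177057 14506912056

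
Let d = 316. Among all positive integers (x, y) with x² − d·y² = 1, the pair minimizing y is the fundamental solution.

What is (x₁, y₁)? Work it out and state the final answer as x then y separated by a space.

√316 → a₀=17, period (1,3,2,8,2,3,1,34); ℓ=8 even so k=7
k=0  a_k=17  p_k/q_k = 17/1
…
k=2  a_k=3  p_k/q_k = 71/4
k=3  a_k=2  p_k/q_k = 160/9
k=4  a_k=8  p_k/q_k = 1351/76
k=5  a_k=2  p_k/q_k = 2862/161
k=6  a_k=3  p_k/q_k = 9937/559
k=7  a_k=1  p_k/q_k = 12799/720
(x₁, y₁) = (12799, 720);  12799² − 316·720² = 1 ✓

12799 720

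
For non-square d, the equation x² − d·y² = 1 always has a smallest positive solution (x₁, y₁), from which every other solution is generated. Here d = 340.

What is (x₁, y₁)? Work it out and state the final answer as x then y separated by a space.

√340 = [18; 2,3,1,1,1,…,3,2,36, …], period ℓ=14 (even) → k=13
k=0  a_k=18  p_k/q_k = 18/1
…
k=2  a_k=3  p_k/q_k = 129/7
…
k=6  a_k=1  p_k/q_k = 756/41
k=7  a_k=8  p_k/q_k = 6509/353
…
k=10  a_k=1  p_k/q_k = 21039/1141
…
k=12  a_k=3  p_k/q_k = 125478/6805
k=13  a_k=2  p_k/q_k = 285769/15498
→ (285769, 15498).  Check: 285769²=81663921361, 340·15498²=81663921360, difference 1.

285769 15498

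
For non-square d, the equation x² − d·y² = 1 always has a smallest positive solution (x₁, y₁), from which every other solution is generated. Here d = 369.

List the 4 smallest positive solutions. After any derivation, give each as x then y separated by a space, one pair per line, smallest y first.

8396801 437120
141012534067201 7340819306240
2368108374136006451201 123278797782910239360
39769069528107045198367948801 2070295065004669620717268480

√369 → a₀=19, period (4,1,3,2,7,4,7,2,3,1,4,38); ℓ=12 even so k=11
step 0: (19, 1)  from 19·(1,0) + (0,1)
step 1: (77, 4)  from 4·(19,1) + (1,0)
step 2: (96, 5)  from 1·(77,4) + (19,1)
…
step 7: (184045, 9581)  from 7·(25414,1323) + (6147,320)
step 8: (393504, 20485)  from 2·(184045,9581) + (25414,1323)
step 9: (1364557, 71036)  from 3·(393504,20485) + (184045,9581)
step 10: (1758061, 91521)  from 1·(1364557,71036) + (393504,20485)
step 11: (8396801, 437120)  from 4·(1758061,91521) + (1364557,71036)
fundamental: x₁=8396801, y₁=437120  (since 70506267033601 − 369·191073894400 = 1)
n=2: (8396801,437120)∘(8396801,437120) = (8396801·8396801+369·437120·437120, 8396801·437120+437120·8396801) = (141012534067201,7340819306240)
n=3: (141012534067201,7340819306240)∘(8396801,437120) = (8396801·141012534067201+369·437120·7340819306240, 8396801·7340819306240+437120·141012534067201) = (2368108374136006451201,123278797782910239360)
n=4: (2368108374136006451201,123278797782910239360)∘(8396801,437120) = (8396801·2368108374136006451201+369·437120·123278797782910239360, 8396801·123278797782910239360+437120·2368108374136006451201) = (39769069528107045198367948801,2070295065004669620717268480)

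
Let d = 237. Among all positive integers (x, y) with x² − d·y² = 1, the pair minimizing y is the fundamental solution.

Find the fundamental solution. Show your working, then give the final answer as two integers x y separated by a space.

228151 14820

√237 → a₀=15, period (2,1,1,7,10,7,1,1,2,30); ℓ=10 even so k=9
a_0=15:  p_0=15·1+0=15,  q_0=15·0+1=1
…
a_2=1:  p_2=1·31+15=46,  q_2=1·2+1=3
…
a_5=10:  p_5=10·585+77=5927,  q_5=10·38+5=385
a_6=7:  p_6=7·5927+585=42074,  q_6=7·385+38=2733
a_7=1:  p_7=1·42074+5927=48001,  q_7=1·2733+385=3118
a_8=1:  p_8=1·48001+42074=90075,  q_8=1·3118+2733=5851
a_9=2:  p_9=2·90075+48001=228151,  q_9=2·5851+3118=14820
(x₁, y₁) = (228151, 14820);  228151² − 237·14820² = 1 ✓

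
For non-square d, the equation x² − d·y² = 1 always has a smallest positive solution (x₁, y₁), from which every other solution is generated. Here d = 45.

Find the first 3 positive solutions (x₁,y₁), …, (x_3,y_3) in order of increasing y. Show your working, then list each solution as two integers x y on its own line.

d=45: √d = [6; 1,2,2,2,1,12] (ℓ=6, even), read p_5/q_5
step 0: (6, 1)  from 6·(1,0) + (0,1)
…
step 3: (47, 7)  from 2·(20,3) + (7,1)
step 4: (114, 17)  from 2·(47,7) + (20,3)
step 5: (161, 24)  from 1·(114,17) + (47,7)
fundamental: x₁=161, y₁=24  (since 25921 − 45·576 = 1)
(x_2, y_2) = (161·161 + 45·24·24, 161·24 + 24·161) = (51841, 7728)
(x_3, y_3) = (161·51841 + 45·24·7728, 161·7728 + 24·51841) = (16692641, 2488392)

161 24
51841 7728
16692641 2488392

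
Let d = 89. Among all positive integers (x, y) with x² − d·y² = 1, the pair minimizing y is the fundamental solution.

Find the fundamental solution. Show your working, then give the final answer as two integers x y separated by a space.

500001 53000

√89 = [9; 2,3,3,2,18, …], period ℓ=5 (odd) → k=9
i=0: a=9 ⇒ p=9, q=1
…
i=2: a=3 ⇒ p=66, q=7
i=3: a=3 ⇒ p=217, q=23
…
i=6: a=2 ⇒ p=18934, q=2007
…
i=8: a=3 ⇒ p=216991, q=23001
i=9: a=2 ⇒ p=500001, q=53000
(x₁, y₁) = (500001, 53000);  500001² − 89·53000² = 1 ✓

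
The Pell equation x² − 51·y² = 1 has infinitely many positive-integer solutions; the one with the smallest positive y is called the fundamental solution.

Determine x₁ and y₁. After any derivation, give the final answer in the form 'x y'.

[7; 7,14] for √51; ℓ=2 ⇒ convergent index 1
i=0: a=7 ⇒ p=7, q=1
i=1: a=7 ⇒ p=50, q=7
→ (50, 7).  Check: 50²=2500, 51·7²=2499, difference 1.

50 7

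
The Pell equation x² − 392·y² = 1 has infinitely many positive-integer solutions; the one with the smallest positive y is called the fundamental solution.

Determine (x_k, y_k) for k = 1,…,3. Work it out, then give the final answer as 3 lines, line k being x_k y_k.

99 5
19601 990
3880899 196015

d=392: √d = [19; 1,3,1,38] (ℓ=4, even), read p_3/q_3
a_0=19:  p_0=19·1+0=19,  q_0=19·0+1=1
a_1=1:  p_1=1·19+1=20,  q_1=1·1+0=1
a_2=3:  p_2=3·20+19=79,  q_2=3·1+1=4
a_3=1:  p_3=1·79+20=99,  q_3=1·4+1=5
→ (99, 5).  Check: 99²=9801, 392·5²=9800, difference 1.
(x_2, y_2) = (99·99 + 392·5·5, 99·5 + 5·99) = (19601, 990)
(x_3, y_3) = (99·19601 + 392·5·990, 99·990 + 5·19601) = (3880899, 196015)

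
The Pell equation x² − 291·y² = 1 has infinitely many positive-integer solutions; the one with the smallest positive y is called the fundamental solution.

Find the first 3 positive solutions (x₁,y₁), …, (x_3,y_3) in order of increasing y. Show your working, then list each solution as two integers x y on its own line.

290 17
168199 9860
97555130 5718783

d=291: √d = [17; 17,34] (ℓ=2, even), read p_1/q_1
a_0=17:  p_0=17·1+0=17,  q_0=17·0+1=1
a_1=17:  p_1=17·17+1=290,  q_1=17·1+0=17
→ (290, 17).  Check: 290²=84100, 291·17²=84099, difference 1.
n=2: (290,17)∘(290,17) = (290·290+291·17·17, 290·17+17·290) = (168199,9860)
n=3: (168199,9860)∘(290,17) = (290·168199+291·17·9860, 290·9860+17·168199) = (97555130,5718783)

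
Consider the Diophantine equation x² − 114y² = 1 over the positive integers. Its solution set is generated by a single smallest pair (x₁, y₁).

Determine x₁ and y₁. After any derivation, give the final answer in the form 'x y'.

1025 96

[10; 1,2,10,2,1,20] for √114; ℓ=6 ⇒ convergent index 5
step 0: (10, 1)  from 10·(1,0) + (0,1)
…
step 3: (331, 31)  from 10·(32,3) + (11,1)
step 4: (694, 65)  from 2·(331,31) + (32,3)
step 5: (1025, 96)  from 1·(694,65) + (331,31)
→ (1025, 96).  Check: 1025²=1050625, 114·96²=1050624, difference 1.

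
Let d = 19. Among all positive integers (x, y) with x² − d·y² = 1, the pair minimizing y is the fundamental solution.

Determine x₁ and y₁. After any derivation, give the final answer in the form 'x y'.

[4; 2,1,3,1,2,8] for √19; ℓ=6 ⇒ convergent index 5
step 0: (4, 1)  from 4·(1,0) + (0,1)
step 1: (9, 2)  from 2·(4,1) + (1,0)
…
step 3: (48, 11)  from 3·(13,3) + (9,2)
step 4: (61, 14)  from 1·(48,11) + (13,3)
step 5: (170, 39)  from 2·(61,14) + (48,11)
(x₁, y₁) = (170, 39);  170² − 19·39² = 1 ✓

170 39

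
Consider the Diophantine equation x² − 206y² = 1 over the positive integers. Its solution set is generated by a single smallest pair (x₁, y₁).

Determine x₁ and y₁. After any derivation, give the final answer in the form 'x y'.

d=206: √d = [14; 2,1,5,14,5,1,2,28] (ℓ=8, even), read p_7/q_7
k=0  a_k=14  p_k/q_k = 14/1
…
k=5  a_k=5  p_k/q_k = 17539/1222
k=6  a_k=1  p_k/q_k = 20998/1463
k=7  a_k=2  p_k/q_k = 59535/4148
→ (59535, 4148).  Check: 59535²=3544416225, 206·4148²=3544416224, difference 1.

59535 4148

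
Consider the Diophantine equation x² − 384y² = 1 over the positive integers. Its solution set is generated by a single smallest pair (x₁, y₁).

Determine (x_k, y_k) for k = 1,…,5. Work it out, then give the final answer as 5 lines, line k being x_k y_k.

[19; 1,1,2,9,2,1,1,38] for √384; ℓ=8 ⇒ convergent index 7
k=0  a_k=19  p_k/q_k = 19/1
…
k=2  a_k=1  p_k/q_k = 39/2
k=3  a_k=2  p_k/q_k = 98/5
…
k=6  a_k=1  p_k/q_k = 2861/146
k=7  a_k=1  p_k/q_k = 4801/245
→ (4801, 245).  Check: 4801²=23049601, 384·245²=23049600, difference 1.
k=2:  x_2 = 4801·4801+384·245·245 = 46099201,  y_2 = 4801·245+245·4801 = 2352490
k=3:  x_3 = 4801·46099201+384·245·2352490 = 442644523201,  y_3 = 4801·2352490+245·46099201 = 22588608735
k=4:  x_4 = 4801·442644523201+384·245·22588608735 = 4250272665676801,  y_4 = 4801·22588608735+245·442644523201 = 216895818720980
k=5:  x_5 = 4801·4250272665676801+384·245·216895818720980 = 40811117693184120001,  y_5 = 4801·216895818720980+245·4250272665676801 = 2082633628770241225

4801 245
46099201 2352490
442644523201 22588608735
4250272665676801 216895818720980
40811117693184120001 2082633628770241225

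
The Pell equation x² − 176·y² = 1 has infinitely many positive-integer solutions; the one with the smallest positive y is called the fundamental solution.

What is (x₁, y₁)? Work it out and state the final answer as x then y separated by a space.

199 15

√176 → a₀=13, period (3,1,3,26); ℓ=4 even so k=3
step 0: (13, 1)  from 13·(1,0) + (0,1)
step 1: (40, 3)  from 3·(13,1) + (1,0)
step 2: (53, 4)  from 1·(40,3) + (13,1)
step 3: (199, 15)  from 3·(53,4) + (40,3)
fundamental: x₁=199, y₁=15  (since 39601 − 176·225 = 1)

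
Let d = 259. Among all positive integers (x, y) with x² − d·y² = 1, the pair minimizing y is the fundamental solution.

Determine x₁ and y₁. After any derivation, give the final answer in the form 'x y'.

847225 52644

d=259: √d = [16; 10,1,2,3,4,3,2,1,10,32] (ℓ=10, even), read p_9/q_9
a_0=16:  p_0=16·1+0=16,  q_0=16·0+1=1
…
a_6=3:  p_6=3·7403+1722=23931,  q_6=3·460+107=1487
a_7=2:  p_7=2·23931+7403=55265,  q_7=2·1487+460=3434
a_8=1:  p_8=1·55265+23931=79196,  q_8=1·3434+1487=4921
a_9=10:  p_9=10·79196+55265=847225,  q_9=10·4921+3434=52644
fundamental: x₁=847225, y₁=52644  (since 717790200625 − 259·2771390736 = 1)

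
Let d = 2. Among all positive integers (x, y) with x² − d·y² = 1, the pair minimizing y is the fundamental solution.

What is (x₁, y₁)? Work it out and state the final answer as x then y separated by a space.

3 2

√2 → a₀=1, period (2); ℓ=1 odd so k=1
i=0: a=1 ⇒ p=1, q=1
i=1: a=2 ⇒ p=3, q=2
→ (3, 2).  Check: 3²=9, 2·2²=8, difference 1.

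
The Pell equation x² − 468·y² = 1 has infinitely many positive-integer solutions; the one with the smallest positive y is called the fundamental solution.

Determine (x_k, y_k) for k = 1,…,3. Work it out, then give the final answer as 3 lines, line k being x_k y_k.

√468 → a₀=21, period (1,1,1,2,1,1,1,42); ℓ=8 even so k=7
a_0=21:  p_0=21·1+0=21,  q_0=21·0+1=1
a_1=1:  p_1=1·21+1=22,  q_1=1·1+0=1
a_2=1:  p_2=1·22+21=43,  q_2=1·1+1=2
…
a_4=2:  p_4=2·65+43=173,  q_4=2·3+2=8
a_5=1:  p_5=1·173+65=238,  q_5=1·8+3=11
a_6=1:  p_6=1·238+173=411,  q_6=1·11+8=19
a_7=1:  p_7=1·411+238=649,  q_7=1·19+11=30
(x₁, y₁) = (649, 30);  649² − 468·30² = 1 ✓
(x_2, y_2) = (649·649 + 468·30·30, 649·30 + 30·649) = (842401, 38940)
(x_3, y_3) = (649·842401 + 468·30·38940, 649·38940 + 30·842401) = (1093435849, 50544090)

649 30
842401 38940
1093435849 50544090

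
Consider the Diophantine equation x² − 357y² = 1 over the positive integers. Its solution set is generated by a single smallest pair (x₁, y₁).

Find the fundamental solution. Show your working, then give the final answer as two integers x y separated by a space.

[18; 1,8,2,8,1,36] for √357; ℓ=6 ⇒ convergent index 5
step 0: (18, 1)  from 18·(1,0) + (0,1)
…
step 3: (359, 19)  from 2·(170,9) + (19,1)
step 4: (3042, 161)  from 8·(359,19) + (170,9)
step 5: (3401, 180)  from 1·(3042,161) + (359,19)
fundamental: x₁=3401, y₁=180  (since 11566801 − 357·32400 = 1)

3401 180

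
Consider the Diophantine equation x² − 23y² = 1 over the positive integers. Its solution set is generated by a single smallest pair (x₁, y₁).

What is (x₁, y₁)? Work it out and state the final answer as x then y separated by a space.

[4; 1,3,1,8] for √23; ℓ=4 ⇒ convergent index 3
k=0  a_k=4  p_k/q_k = 4/1
…
k=2  a_k=3  p_k/q_k = 19/4
k=3  a_k=1  p_k/q_k = 24/5
→ (24, 5).  Check: 24²=576, 23·5²=575, difference 1.

24 5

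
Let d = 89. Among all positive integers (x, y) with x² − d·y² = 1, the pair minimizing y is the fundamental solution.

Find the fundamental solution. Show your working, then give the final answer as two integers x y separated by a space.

500001 53000

√89 = [9; 2,3,3,2,18, …], period ℓ=5 (odd) → k=9
step 0: (9, 1)  from 9·(1,0) + (0,1)
step 1: (19, 2)  from 2·(9,1) + (1,0)
step 2: (66, 7)  from 3·(19,2) + (9,1)
…
step 8: (216991, 23001)  from 3·(66019,6998) + (18934,2007)
step 9: (500001, 53000)  from 2·(216991,23001) + (66019,6998)
→ (500001, 53000).  Check: 500001²=250001000001, 89·53000²=250001000000, difference 1.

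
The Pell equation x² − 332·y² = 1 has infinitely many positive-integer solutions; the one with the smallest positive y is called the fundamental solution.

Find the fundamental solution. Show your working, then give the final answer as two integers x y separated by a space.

13447 738

√332 → a₀=18, period (4,1,1,8,1,1,4,36); ℓ=8 even so k=7
k=0  a_k=18  p_k/q_k = 18/1
…
k=2  a_k=1  p_k/q_k = 91/5
…
k=4  a_k=8  p_k/q_k = 1403/77
k=5  a_k=1  p_k/q_k = 1567/86
k=6  a_k=1  p_k/q_k = 2970/163
k=7  a_k=4  p_k/q_k = 13447/738
(x₁, y₁) = (13447, 738);  13447² − 332·738² = 1 ✓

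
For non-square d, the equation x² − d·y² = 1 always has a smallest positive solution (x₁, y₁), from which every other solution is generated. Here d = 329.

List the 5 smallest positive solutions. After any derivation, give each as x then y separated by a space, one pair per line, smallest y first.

√329 = [18; 7,4,2,1,1,4,1,1,2,4,7,36, …], period ℓ=12 (even) → k=11
k=0  a_k=18  p_k/q_k = 18/1
k=1  a_k=7  p_k/q_k = 127/7
…
k=3  a_k=2  p_k/q_k = 1179/65
…
k=5  a_k=1  p_k/q_k = 2884/159
k=6  a_k=4  p_k/q_k = 13241/730
k=7  a_k=1  p_k/q_k = 16125/889
k=8  a_k=1  p_k/q_k = 29366/1619
k=9  a_k=2  p_k/q_k = 74857/4127
k=10  a_k=4  p_k/q_k = 328794/18127
k=11  a_k=7  p_k/q_k = 2376415/131016
(x₁, y₁) = (2376415, 131016);  2376415² − 329·131016² = 1 ✓
(2376415+131016√329)^2 = 11294696504449 + 622696775280√329
(2376415+131016√329)^3 = 53681772387237964255 + 2959571914453911384√329
(2376415+131016√329)^4 = 255140338255224918953587201 + 14066342182173360946441440√329
(2376415+131016√329)^5 = 1212638653869526969777790618564575 + 66854933113696055535160815363816√329

2376415 131016
11294696504449 622696775280
53681772387237964255 2959571914453911384
255140338255224918953587201 14066342182173360946441440
1212638653869526969777790618564575 66854933113696055535160815363816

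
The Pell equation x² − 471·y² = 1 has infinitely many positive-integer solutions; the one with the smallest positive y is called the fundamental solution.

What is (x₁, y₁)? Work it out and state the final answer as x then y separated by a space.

d=471: √d = [21; 1,2,2,1,3,…,2,1,42] (ℓ=14, even), read p_13/q_13
step 0: (21, 1)  from 21·(1,0) + (0,1)
step 1: (22, 1)  from 1·(21,1) + (1,0)
…
step 4: (217, 10)  from 1·(152,7) + (65,3)
…
step 6: (3429, 158)  from 4·(803,37) + (217,10)
step 7: (48809, 2249)  from 14·(3429,158) + (803,37)
step 8: (198665, 9154)  from 4·(48809,2249) + (3429,158)
step 9: (644804, 29711)  from 3·(198665,9154) + (48809,2249)
step 10: (843469, 38865)  from 1·(644804,29711) + (198665,9154)
…
step 12: (5506953, 253747)  from 2·(2331742,107441) + (843469,38865)
step 13: (7838695, 361188)  from 1·(5506953,253747) + (2331742,107441)
fundamental: x₁=7838695, y₁=361188  (since 61445139303025 − 471·130456771344 = 1)

7838695 361188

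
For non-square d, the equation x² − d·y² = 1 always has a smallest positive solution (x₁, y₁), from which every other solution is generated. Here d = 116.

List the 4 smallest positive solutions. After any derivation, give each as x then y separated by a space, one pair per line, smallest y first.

9801 910
192119201 17837820
3765920568201 349656946730
73819574785756801 6853975451963640

[10; 1,3,2,1,4,1,2,3,1,20] for √116; ℓ=10 ⇒ convergent index 9
k=0  a_k=10  p_k/q_k = 10/1
k=1  a_k=1  p_k/q_k = 11/1
k=2  a_k=3  p_k/q_k = 43/4
…
k=4  a_k=1  p_k/q_k = 140/13
k=5  a_k=4  p_k/q_k = 657/61
…
k=7  a_k=2  p_k/q_k = 2251/209
k=8  a_k=3  p_k/q_k = 7550/701
k=9  a_k=1  p_k/q_k = 9801/910
(x₁, y₁) = (9801, 910);  9801² − 116·910² = 1 ✓
(x_2, y_2) = (9801·9801 + 116·910·910, 9801·910 + 910·9801) = (192119201, 17837820)
(x_3, y_3) = (9801·192119201 + 116·910·17837820, 9801·17837820 + 910·192119201) = (3765920568201, 349656946730)
(x_4, y_4) = (9801·3765920568201 + 116·910·349656946730, 9801·349656946730 + 910·3765920568201) = (73819574785756801, 6853975451963640)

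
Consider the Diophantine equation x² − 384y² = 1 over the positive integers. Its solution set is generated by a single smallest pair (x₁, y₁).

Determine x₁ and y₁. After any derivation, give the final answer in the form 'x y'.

4801 245

√384 → a₀=19, period (1,1,2,9,2,1,1,38); ℓ=8 even so k=7
k=0  a_k=19  p_k/q_k = 19/1
…
k=2  a_k=1  p_k/q_k = 39/2
…
k=6  a_k=1  p_k/q_k = 2861/146
k=7  a_k=1  p_k/q_k = 4801/245
fundamental: x₁=4801, y₁=245  (since 23049601 − 384·60025 = 1)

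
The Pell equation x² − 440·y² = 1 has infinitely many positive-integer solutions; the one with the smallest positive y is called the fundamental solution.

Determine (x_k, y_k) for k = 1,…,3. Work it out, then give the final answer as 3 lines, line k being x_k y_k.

21 1
881 42
36981 1763

√440 = [20; 1,40, …], period ℓ=2 (even) → k=1
k=0  a_k=20  p_k/q_k = 20/1
k=1  a_k=1  p_k/q_k = 21/1
(x₁, y₁) = (21, 1);  21² − 440·1² = 1 ✓
n=2: (21,1)∘(21,1) = (21·21+440·1·1, 21·1+1·21) = (881,42)
n=3: (881,42)∘(21,1) = (21·881+440·1·42, 21·42+1·881) = (36981,1763)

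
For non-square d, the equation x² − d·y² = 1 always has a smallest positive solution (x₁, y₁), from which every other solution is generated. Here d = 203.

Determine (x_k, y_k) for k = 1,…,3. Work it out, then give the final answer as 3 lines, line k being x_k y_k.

√203 = [14; 4,28, …], period ℓ=2 (even) → k=1
k=0  a_k=14  p_k/q_k = 14/1
k=1  a_k=4  p_k/q_k = 57/4
→ (57, 4).  Check: 57²=3249, 203·4²=3248, difference 1.
(57+4√203)^2 = 6497 + 456√203
(57+4√203)^3 = 740601 + 51980√203

57 4
6497 456
740601 51980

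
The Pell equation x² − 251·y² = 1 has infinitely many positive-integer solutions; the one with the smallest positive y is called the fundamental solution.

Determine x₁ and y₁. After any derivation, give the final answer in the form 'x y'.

3674890 231957

[15; 1,5,2,1,2,…,5,1,30] for √251; ℓ=14 ⇒ convergent index 13
i=0: a=15 ⇒ p=15, q=1
i=1: a=1 ⇒ p=16, q=1
…
i=4: a=1 ⇒ p=301, q=19
…
i=9: a=2 ⇒ p=151649, q=9572
…
i=12: a=5 ⇒ p=3097857, q=195535
i=13: a=1 ⇒ p=3674890, q=231957
fundamental: x₁=3674890, y₁=231957  (since 13504816512100 − 251·53804049849 = 1)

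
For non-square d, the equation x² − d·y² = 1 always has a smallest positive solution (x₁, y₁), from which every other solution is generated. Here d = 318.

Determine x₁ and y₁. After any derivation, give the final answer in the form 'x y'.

107 6

√318 = [17; 1,4,1,34, …], period ℓ=4 (even) → k=3
step 0: (17, 1)  from 17·(1,0) + (0,1)
…
step 2: (89, 5)  from 4·(18,1) + (17,1)
step 3: (107, 6)  from 1·(89,5) + (18,1)
fundamental: x₁=107, y₁=6  (since 11449 − 318·36 = 1)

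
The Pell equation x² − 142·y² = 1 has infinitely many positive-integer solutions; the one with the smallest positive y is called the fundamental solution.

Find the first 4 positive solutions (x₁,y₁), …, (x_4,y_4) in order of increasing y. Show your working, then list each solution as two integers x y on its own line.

d=142: √d = [11; 1,10,1,22] (ℓ=4, even), read p_3/q_3
i=0: a=11 ⇒ p=11, q=1
i=1: a=1 ⇒ p=12, q=1
i=2: a=10 ⇒ p=131, q=11
i=3: a=1 ⇒ p=143, q=12
fundamental: x₁=143, y₁=12  (since 20449 − 142·144 = 1)
n=2: (143,12)∘(143,12) = (143·143+142·12·12, 143·12+12·143) = (40897,3432)
n=3: (40897,3432)∘(143,12) = (143·40897+142·12·3432, 143·3432+12·40897) = (11696399,981540)
n=4: (11696399,981540)∘(143,12) = (143·11696399+142·12·981540, 143·981540+12·11696399) = (3345129217,280717008)

143 12
40897 3432
11696399 981540
3345129217 280717008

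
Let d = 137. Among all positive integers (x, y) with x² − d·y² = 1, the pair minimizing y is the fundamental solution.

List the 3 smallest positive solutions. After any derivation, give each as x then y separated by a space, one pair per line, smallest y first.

[11; 1,2,2,1,1,2,2,1,22] for √137; ℓ=9 ⇒ convergent index 17
a_0=11:  p_0=11·1+0=11,  q_0=11·0+1=1
…
a_3=2:  p_3=2·35+12=82,  q_3=2·3+1=7
a_4=1:  p_4=1·82+35=117,  q_4=1·7+3=10
…
a_7=2:  p_7=2·515+199=1229,  q_7=2·44+17=105
…
a_9=22:  p_9=22·1744+1229=39597,  q_9=22·149+105=3383
…
a_12=2:  p_12=2·122279+41341=285899,  q_12=2·10447+3532=24426
…
a_16=2:  p_16=2·1796332+694077=4286741,  q_16=2·153471+59299=366241
a_17=1:  p_17=1·4286741+1796332=6083073,  q_17=1·366241+153471=519712
(x₁, y₁) = (6083073, 519712);  6083073² − 137·519712² = 1 ✓
k=2:  x_2 = 6083073·6083073+137·519712·519712 = 74007554246657,  y_2 = 6083073·519712+519712·6083073 = 6322892069952
k=3:  x_3 = 6083073·74007554246657+137·519712·6322892069952 = 900386710067742990849,  y_3 = 6083073·6322892069952+519712·74007554246657 = 76925228065277725280

6083073 519712
74007554246657 6322892069952
900386710067742990849 76925228065277725280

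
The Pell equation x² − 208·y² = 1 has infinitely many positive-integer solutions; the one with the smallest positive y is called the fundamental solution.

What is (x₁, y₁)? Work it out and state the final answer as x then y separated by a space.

649 45

[14; 2,2,1,2,2,28] for √208; ℓ=6 ⇒ convergent index 5
a_0=14:  p_0=14·1+0=14,  q_0=14·0+1=1
a_1=2:  p_1=2·14+1=29,  q_1=2·1+0=2
a_2=2:  p_2=2·29+14=72,  q_2=2·2+1=5
a_3=1:  p_3=1·72+29=101,  q_3=1·5+2=7
a_4=2:  p_4=2·101+72=274,  q_4=2·7+5=19
a_5=2:  p_5=2·274+101=649,  q_5=2·19+7=45
(x₁, y₁) = (649, 45);  649² − 208·45² = 1 ✓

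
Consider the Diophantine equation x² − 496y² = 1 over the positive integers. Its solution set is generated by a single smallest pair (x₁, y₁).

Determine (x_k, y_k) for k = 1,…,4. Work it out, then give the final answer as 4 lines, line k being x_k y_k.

[22; 3,1,2,4,1,…,1,3,44] for √496; ℓ=16 ⇒ convergent index 15
k=0  a_k=22  p_k/q_k = 22/1
k=1  a_k=3  p_k/q_k = 67/3
k=2  a_k=1  p_k/q_k = 89/4
…
k=4  a_k=4  p_k/q_k = 1069/48
k=5  a_k=1  p_k/q_k = 1314/59
k=6  a_k=1  p_k/q_k = 2383/107
k=7  a_k=2  p_k/q_k = 6080/273
k=8  a_k=2  p_k/q_k = 14543/653
k=9  a_k=2  p_k/q_k = 35166/1579
k=10  a_k=1  p_k/q_k = 49709/2232
…
k=12  a_k=4  p_k/q_k = 389209/17476
…
k=14  a_k=1  p_k/q_k = 1252502/56239
k=15  a_k=3  p_k/q_k = 4620799/207480
fundamental: x₁=4620799, y₁=207480  (since 21351783398401 − 496·43047950400 = 1)
k=2:  x_2 = 4620799·4620799+496·207480·207480 = 42703566796801,  y_2 = 4620799·207480+207480·4620799 = 1917446753040
k=3:  x_3 = 4620799·42703566796801+496·207480·1917446753040 = 394649197502177907199,  y_3 = 4620799·1917446753040+207480·42703566796801 = 17720272078000750440
k=4:  x_4 = 4620799·394649197502177907199+496·207480·17720272078000750440 = 3647189234337689639247667201,  y_4 = 4620799·17720272078000750440+207480·394649197502177907199 = 163763630995505661818050080

4620799 207480
42703566796801 1917446753040
394649197502177907199 17720272078000750440
3647189234337689639247667201 163763630995505661818050080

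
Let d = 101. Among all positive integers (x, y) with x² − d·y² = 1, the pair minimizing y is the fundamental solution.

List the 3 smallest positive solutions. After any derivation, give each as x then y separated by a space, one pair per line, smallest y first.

201 20
80801 8040
32481801 3232060

√101 = [10; 20, …], period ℓ=1 (odd) → k=1
step 0: (10, 1)  from 10·(1,0) + (0,1)
step 1: (201, 20)  from 20·(10,1) + (1,0)
→ (201, 20).  Check: 201²=40401, 101·20²=40400, difference 1.
n=2: (201,20)∘(201,20) = (201·201+101·20·20, 201·20+20·201) = (80801,8040)
n=3: (80801,8040)∘(201,20) = (201·80801+101·20·8040, 201·8040+20·80801) = (32481801,3232060)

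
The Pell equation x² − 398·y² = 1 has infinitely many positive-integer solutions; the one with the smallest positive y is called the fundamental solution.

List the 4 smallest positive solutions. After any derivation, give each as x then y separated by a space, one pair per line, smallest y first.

399 20
318401 15960
254083599 12736060
202758393601 10163359920

√398 = [19; 1,18,1,38, …], period ℓ=4 (even) → k=3
i=0: a=19 ⇒ p=19, q=1
…
i=2: a=18 ⇒ p=379, q=19
i=3: a=1 ⇒ p=399, q=20
→ (399, 20).  Check: 399²=159201, 398·20²=159200, difference 1.
n=2: (399,20)∘(399,20) = (399·399+398·20·20, 399·20+20·399) = (318401,15960)
n=3: (318401,15960)∘(399,20) = (399·318401+398·20·15960, 399·15960+20·318401) = (254083599,12736060)
n=4: (254083599,12736060)∘(399,20) = (399·254083599+398·20·12736060, 399·12736060+20·254083599) = (202758393601,10163359920)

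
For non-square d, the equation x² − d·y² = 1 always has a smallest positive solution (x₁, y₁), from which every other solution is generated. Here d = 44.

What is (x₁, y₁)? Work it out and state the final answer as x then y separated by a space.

199 30

d=44: √d = [6; 1,1,1,2,1,1,1,12] (ℓ=8, even), read p_7/q_7
step 0: (6, 1)  from 6·(1,0) + (0,1)
step 1: (7, 1)  from 1·(6,1) + (1,0)
step 2: (13, 2)  from 1·(7,1) + (6,1)
…
step 4: (53, 8)  from 2·(20,3) + (13,2)
…
step 6: (126, 19)  from 1·(73,11) + (53,8)
step 7: (199, 30)  from 1·(126,19) + (73,11)
→ (199, 30).  Check: 199²=39601, 44·30²=39600, difference 1.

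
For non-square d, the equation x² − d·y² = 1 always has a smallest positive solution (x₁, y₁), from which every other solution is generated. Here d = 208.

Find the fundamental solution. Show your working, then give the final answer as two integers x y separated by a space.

√208 = [14; 2,2,1,2,2,28, …], period ℓ=6 (even) → k=5
k=0  a_k=14  p_k/q_k = 14/1
…
k=4  a_k=2  p_k/q_k = 274/19
k=5  a_k=2  p_k/q_k = 649/45
→ (649, 45).  Check: 649²=421201, 208·45²=421200, difference 1.

649 45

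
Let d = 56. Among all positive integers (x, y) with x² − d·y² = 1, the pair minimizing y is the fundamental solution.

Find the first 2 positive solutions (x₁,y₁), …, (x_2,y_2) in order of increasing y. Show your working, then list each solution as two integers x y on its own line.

√56 → a₀=7, period (2,14); ℓ=2 even so k=1
a_0=7:  p_0=7·1+0=7,  q_0=7·0+1=1
a_1=2:  p_1=2·7+1=15,  q_1=2·1+0=2
→ (15, 2).  Check: 15²=225, 56·2²=224, difference 1.
(15+2√56)^2 = 449 + 60√56

15 2
449 60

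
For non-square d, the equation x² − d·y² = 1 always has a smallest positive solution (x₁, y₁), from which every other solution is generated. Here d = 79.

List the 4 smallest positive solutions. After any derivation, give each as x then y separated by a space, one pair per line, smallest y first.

√79 → a₀=8, period (1,7,1,16); ℓ=4 even so k=3
i=0: a=8 ⇒ p=8, q=1
…
i=2: a=7 ⇒ p=71, q=8
i=3: a=1 ⇒ p=80, q=9
(x₁, y₁) = (80, 9);  80² − 79·9² = 1 ✓
n=2: (80,9)∘(80,9) = (80·80+79·9·9, 80·9+9·80) = (12799,1440)
n=3: (12799,1440)∘(80,9) = (80·12799+79·9·1440, 80·1440+9·12799) = (2047760,230391)
n=4: (2047760,230391)∘(80,9) = (80·2047760+79·9·230391, 80·230391+9·2047760) = (327628801,36861120)

80 9
12799 1440
2047760 230391
327628801 36861120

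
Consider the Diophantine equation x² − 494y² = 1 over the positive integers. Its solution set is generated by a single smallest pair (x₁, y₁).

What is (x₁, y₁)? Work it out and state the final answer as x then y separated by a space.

√494 → a₀=22, period (4,2,2,1,2,1,2,2,4,44); ℓ=10 even so k=9
a_0=22:  p_0=22·1+0=22,  q_0=22·0+1=1
a_1=4:  p_1=4·22+1=89,  q_1=4·1+0=4
…
a_3=2:  p_3=2·200+89=489,  q_3=2·9+4=22
a_4=1:  p_4=1·489+200=689,  q_4=1·22+9=31
a_5=2:  p_5=2·689+489=1867,  q_5=2·31+22=84
a_6=1:  p_6=1·1867+689=2556,  q_6=1·84+31=115
…
a_8=2:  p_8=2·6979+2556=16514,  q_8=2·314+115=743
a_9=4:  p_9=4·16514+6979=73035,  q_9=4·743+314=3286
→ (73035, 3286).  Check: 73035²=5334111225, 494·3286²=5334111224, difference 1.

73035 3286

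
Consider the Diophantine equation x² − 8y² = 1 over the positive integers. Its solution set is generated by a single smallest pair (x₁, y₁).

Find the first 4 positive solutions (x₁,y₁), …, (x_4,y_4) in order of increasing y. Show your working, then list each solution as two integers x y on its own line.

[2; 1,4] for √8; ℓ=2 ⇒ convergent index 1
step 0: (2, 1)  from 2·(1,0) + (0,1)
step 1: (3, 1)  from 1·(2,1) + (1,0)
fundamental: x₁=3, y₁=1  (since 9 − 8·1 = 1)
n=2: (3,1)∘(3,1) = (3·3+8·1·1, 3·1+1·3) = (17,6)
n=3: (17,6)∘(3,1) = (3·17+8·1·6, 3·6+1·17) = (99,35)
n=4: (99,35)∘(3,1) = (3·99+8·1·35, 3·35+1·99) = (577,204)

3 1
17 6
99 35
577 204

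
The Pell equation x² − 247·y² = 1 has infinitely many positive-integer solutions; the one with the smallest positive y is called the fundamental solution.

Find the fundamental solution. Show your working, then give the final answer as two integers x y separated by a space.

85292 5427

√247 = [15; 1,2,1,1,9,1,9,1,1,2,1,30, …], period ℓ=12 (even) → k=11
k=0  a_k=15  p_k/q_k = 15/1
…
k=2  a_k=2  p_k/q_k = 47/3
k=3  a_k=1  p_k/q_k = 63/4
k=4  a_k=1  p_k/q_k = 110/7
k=5  a_k=9  p_k/q_k = 1053/67
…
k=7  a_k=9  p_k/q_k = 11520/733
k=8  a_k=1  p_k/q_k = 12683/807
k=9  a_k=1  p_k/q_k = 24203/1540
k=10  a_k=2  p_k/q_k = 61089/3887
k=11  a_k=1  p_k/q_k = 85292/5427
(x₁, y₁) = (85292, 5427);  85292² − 247·5427² = 1 ✓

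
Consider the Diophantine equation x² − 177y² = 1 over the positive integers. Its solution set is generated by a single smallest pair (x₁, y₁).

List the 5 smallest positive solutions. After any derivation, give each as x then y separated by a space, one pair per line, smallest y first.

62423 4692
7793261857 585777432
972957569736599 73131969270780
121469860743542176897 9130233834994022448
15165026233415309047146263 1139873173290531757272228

[13; 3,3,2,8,2,3,3,26] for √177; ℓ=8 ⇒ convergent index 7
a_0=13:  p_0=13·1+0=13,  q_0=13·0+1=1
a_1=3:  p_1=3·13+1=40,  q_1=3·1+0=3
a_2=3:  p_2=3·40+13=133,  q_2=3·3+1=10
a_3=2:  p_3=2·133+40=306,  q_3=2·10+3=23
a_4=8:  p_4=8·306+133=2581,  q_4=8·23+10=194
a_5=2:  p_5=2·2581+306=5468,  q_5=2·194+23=411
a_6=3:  p_6=3·5468+2581=18985,  q_6=3·411+194=1427
a_7=3:  p_7=3·18985+5468=62423,  q_7=3·1427+411=4692
(x₁, y₁) = (62423, 4692);  62423² − 177·4692² = 1 ✓
k=2:  x_2 = 62423·62423+177·4692·4692 = 7793261857,  y_2 = 62423·4692+4692·62423 = 585777432
k=3:  x_3 = 62423·7793261857+177·4692·585777432 = 972957569736599,  y_3 = 62423·585777432+4692·7793261857 = 73131969270780
k=4:  x_4 = 62423·972957569736599+177·4692·73131969270780 = 121469860743542176897,  y_4 = 62423·73131969270780+4692·972957569736599 = 9130233834994022448
k=5:  x_5 = 62423·121469860743542176897+177·4692·9130233834994022448 = 15165026233415309047146263,  y_5 = 62423·9130233834994022448+4692·121469860743542176897 = 1139873173290531757272228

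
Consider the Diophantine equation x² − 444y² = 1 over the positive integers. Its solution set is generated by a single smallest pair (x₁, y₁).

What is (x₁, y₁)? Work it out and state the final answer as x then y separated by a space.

295 14

√444 → a₀=21, period (14,42); ℓ=2 even so k=1
k=0  a_k=21  p_k/q_k = 21/1
k=1  a_k=14  p_k/q_k = 295/14
→ (295, 14).  Check: 295²=87025, 444·14²=87024, difference 1.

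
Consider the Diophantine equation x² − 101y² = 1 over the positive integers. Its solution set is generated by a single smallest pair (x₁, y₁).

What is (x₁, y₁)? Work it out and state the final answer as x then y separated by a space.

201 20

√101 → a₀=10, period (20); ℓ=1 odd so k=1
step 0: (10, 1)  from 10·(1,0) + (0,1)
step 1: (201, 20)  from 20·(10,1) + (1,0)
→ (201, 20).  Check: 201²=40401, 101·20²=40400, difference 1.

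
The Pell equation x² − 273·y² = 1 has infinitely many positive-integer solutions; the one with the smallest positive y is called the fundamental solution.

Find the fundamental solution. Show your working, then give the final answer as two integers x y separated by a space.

727 44

√273 = [16; 1,1,10,1,1,32, …], period ℓ=6 (even) → k=5
k=0  a_k=16  p_k/q_k = 16/1
k=1  a_k=1  p_k/q_k = 17/1
k=2  a_k=1  p_k/q_k = 33/2
k=3  a_k=10  p_k/q_k = 347/21
k=4  a_k=1  p_k/q_k = 380/23
k=5  a_k=1  p_k/q_k = 727/44
fundamental: x₁=727, y₁=44  (since 528529 − 273·1936 = 1)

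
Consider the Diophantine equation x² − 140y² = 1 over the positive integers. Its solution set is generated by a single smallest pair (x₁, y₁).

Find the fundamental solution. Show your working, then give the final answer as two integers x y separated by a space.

71 6

d=140: √d = [11; 1,4,1,22] (ℓ=4, even), read p_3/q_3
step 0: (11, 1)  from 11·(1,0) + (0,1)
…
step 2: (59, 5)  from 4·(12,1) + (11,1)
step 3: (71, 6)  from 1·(59,5) + (12,1)
(x₁, y₁) = (71, 6);  71² − 140·6² = 1 ✓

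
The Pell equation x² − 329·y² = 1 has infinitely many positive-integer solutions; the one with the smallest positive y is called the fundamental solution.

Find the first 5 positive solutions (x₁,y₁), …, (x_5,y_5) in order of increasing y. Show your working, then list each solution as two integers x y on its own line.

2376415 131016
11294696504449 622696775280
53681772387237964255 2959571914453911384
255140338255224918953587201 14066342182173360946441440
1212638653869526969777790618564575 66854933113696055535160815363816

√329 = [18; 7,4,2,1,1,4,1,1,2,4,7,36, …], period ℓ=12 (even) → k=11
a_0=18:  p_0=18·1+0=18,  q_0=18·0+1=1
…
a_2=4:  p_2=4·127+18=526,  q_2=4·7+1=29
…
a_4=1:  p_4=1·1179+526=1705,  q_4=1·65+29=94
a_5=1:  p_5=1·1705+1179=2884,  q_5=1·94+65=159
a_6=4:  p_6=4·2884+1705=13241,  q_6=4·159+94=730
a_7=1:  p_7=1·13241+2884=16125,  q_7=1·730+159=889
a_8=1:  p_8=1·16125+13241=29366,  q_8=1·889+730=1619
a_9=2:  p_9=2·29366+16125=74857,  q_9=2·1619+889=4127
a_10=4:  p_10=4·74857+29366=328794,  q_10=4·4127+1619=18127
a_11=7:  p_11=7·328794+74857=2376415,  q_11=7·18127+4127=131016
(x₁, y₁) = (2376415, 131016);  2376415² − 329·131016² = 1 ✓
(2376415+131016√329)^2 = 11294696504449 + 622696775280√329
(2376415+131016√329)^3 = 53681772387237964255 + 2959571914453911384√329
(2376415+131016√329)^4 = 255140338255224918953587201 + 14066342182173360946441440√329
(2376415+131016√329)^5 = 1212638653869526969777790618564575 + 66854933113696055535160815363816√329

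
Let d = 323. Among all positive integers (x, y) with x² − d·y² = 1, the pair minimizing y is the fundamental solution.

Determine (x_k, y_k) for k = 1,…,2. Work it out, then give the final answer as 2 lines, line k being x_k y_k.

√323 → a₀=17, period (1,34); ℓ=2 even so k=1
i=0: a=17 ⇒ p=17, q=1
i=1: a=1 ⇒ p=18, q=1
(x₁, y₁) = (18, 1);  18² − 323·1² = 1 ✓
(18+1√323)^2 = 647 + 36√323

18 1
647 36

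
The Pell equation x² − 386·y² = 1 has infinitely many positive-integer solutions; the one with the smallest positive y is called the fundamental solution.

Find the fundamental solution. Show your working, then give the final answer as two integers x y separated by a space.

d=386: √d = [19; 1,1,1,4,1,18,1,4,1,1,1,38] (ℓ=12, even), read p_11/q_11
k=0  a_k=19  p_k/q_k = 19/1
…
k=2  a_k=1  p_k/q_k = 39/2
…
k=7  a_k=1  p_k/q_k = 6621/337
k=8  a_k=4  p_k/q_k = 32771/1668
…
k=10  a_k=1  p_k/q_k = 72163/3673
k=11  a_k=1  p_k/q_k = 111555/5678
→ (111555, 5678).  Check: 111555²=12444518025, 386·5678²=12444518024, difference 1.

111555 5678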